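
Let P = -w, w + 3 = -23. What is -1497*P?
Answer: -38922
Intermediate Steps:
w = -26 (w = -3 - 23 = -26)
P = 26 (P = -1*(-26) = 26)
-1497*P = -1497*26 = -38922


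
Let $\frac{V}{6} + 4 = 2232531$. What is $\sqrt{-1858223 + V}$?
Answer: $\sqrt{11536939} \approx 3396.6$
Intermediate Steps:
$V = 13395162$ ($V = -24 + 6 \cdot 2232531 = -24 + 13395186 = 13395162$)
$\sqrt{-1858223 + V} = \sqrt{-1858223 + 13395162} = \sqrt{11536939}$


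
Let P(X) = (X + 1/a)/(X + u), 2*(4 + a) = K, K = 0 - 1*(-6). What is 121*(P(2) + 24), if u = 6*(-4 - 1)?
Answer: 81191/28 ≈ 2899.7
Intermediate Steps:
u = -30 (u = 6*(-5) = -30)
K = 6 (K = 0 + 6 = 6)
a = -1 (a = -4 + (½)*6 = -4 + 3 = -1)
P(X) = (-1 + X)/(-30 + X) (P(X) = (X + 1/(-1))/(X - 30) = (X - 1)/(-30 + X) = (-1 + X)/(-30 + X))
121*(P(2) + 24) = 121*((-1 + 2)/(-30 + 2) + 24) = 121*(1/(-28) + 24) = 121*(-1/28*1 + 24) = 121*(-1/28 + 24) = 121*(671/28) = 81191/28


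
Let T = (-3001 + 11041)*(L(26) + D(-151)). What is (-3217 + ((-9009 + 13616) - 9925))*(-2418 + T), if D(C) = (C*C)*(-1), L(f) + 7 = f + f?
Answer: 1561569216030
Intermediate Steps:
L(f) = -7 + 2*f (L(f) = -7 + (f + f) = -7 + 2*f)
D(C) = -C² (D(C) = C²*(-1) = -C²)
T = -182958240 (T = (-3001 + 11041)*((-7 + 2*26) - 1*(-151)²) = 8040*((-7 + 52) - 1*22801) = 8040*(45 - 22801) = 8040*(-22756) = -182958240)
(-3217 + ((-9009 + 13616) - 9925))*(-2418 + T) = (-3217 + ((-9009 + 13616) - 9925))*(-2418 - 182958240) = (-3217 + (4607 - 9925))*(-182960658) = (-3217 - 5318)*(-182960658) = -8535*(-182960658) = 1561569216030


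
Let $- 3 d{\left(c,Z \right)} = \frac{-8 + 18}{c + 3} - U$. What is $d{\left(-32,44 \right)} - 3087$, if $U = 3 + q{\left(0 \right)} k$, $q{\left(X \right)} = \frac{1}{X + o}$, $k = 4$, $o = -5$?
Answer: $- \frac{447492}{145} \approx -3086.2$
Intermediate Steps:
$q{\left(X \right)} = \frac{1}{-5 + X}$ ($q{\left(X \right)} = \frac{1}{X - 5} = \frac{1}{-5 + X}$)
$U = \frac{11}{5}$ ($U = 3 + \frac{1}{-5 + 0} \cdot 4 = 3 + \frac{1}{-5} \cdot 4 = 3 - \frac{4}{5} = \frac{11}{5} \approx 2.2$)
$d{\left(c,Z \right)} = \frac{11}{15} - \frac{10}{3 \left(3 + c\right)}$ ($d{\left(c,Z \right)} = - \frac{\frac{-8 + 18}{c + 3} - \frac{11}{5}}{3} = - \frac{\frac{10}{3 + c} - \frac{11}{5}}{3} = - \frac{- \frac{11}{5} + \frac{10}{3 + c}}{3} = \frac{11}{15} - \frac{10}{3 \left(3 + c\right)}$)
$d{\left(-32,44 \right)} - 3087 = \frac{-17 + 11 \left(-32\right)}{15 \left(3 - 32\right)} - 3087 = \frac{-17 - 352}{15 \left(-29\right)} - 3087 = \frac{1}{15} \left(- \frac{1}{29}\right) \left(-369\right) - 3087 = \frac{123}{145} - 3087 = - \frac{447492}{145}$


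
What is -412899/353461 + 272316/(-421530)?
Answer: -45050400191/24832402555 ≈ -1.8142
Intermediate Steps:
-412899/353461 + 272316/(-421530) = -412899*1/353461 + 272316*(-1/421530) = -412899/353461 - 45386/70255 = -45050400191/24832402555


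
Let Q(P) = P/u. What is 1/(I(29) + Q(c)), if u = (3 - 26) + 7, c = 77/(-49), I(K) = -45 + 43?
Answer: -112/213 ≈ -0.52582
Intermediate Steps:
I(K) = -2
c = -11/7 (c = 77*(-1/49) = -11/7 ≈ -1.5714)
u = -16 (u = -23 + 7 = -16)
Q(P) = -P/16 (Q(P) = P/(-16) = P*(-1/16) = -P/16)
1/(I(29) + Q(c)) = 1/(-2 - 1/16*(-11/7)) = 1/(-2 + 11/112) = 1/(-213/112) = -112/213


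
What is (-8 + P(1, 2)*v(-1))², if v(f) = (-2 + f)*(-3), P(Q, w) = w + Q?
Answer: 361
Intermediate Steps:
P(Q, w) = Q + w
v(f) = 6 - 3*f
(-8 + P(1, 2)*v(-1))² = (-8 + (1 + 2)*(6 - 3*(-1)))² = (-8 + 3*(6 + 3))² = (-8 + 3*9)² = (-8 + 27)² = 19² = 361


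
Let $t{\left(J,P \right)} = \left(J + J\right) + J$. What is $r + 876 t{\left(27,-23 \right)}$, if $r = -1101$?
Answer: $69855$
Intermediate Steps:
$t{\left(J,P \right)} = 3 J$ ($t{\left(J,P \right)} = 2 J + J = 3 J$)
$r + 876 t{\left(27,-23 \right)} = -1101 + 876 \cdot 3 \cdot 27 = -1101 + 876 \cdot 81 = -1101 + 70956 = 69855$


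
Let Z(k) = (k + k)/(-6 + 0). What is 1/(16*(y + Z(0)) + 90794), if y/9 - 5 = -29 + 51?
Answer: 1/94682 ≈ 1.0562e-5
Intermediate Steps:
Z(k) = -k/3 (Z(k) = (2*k)/(-6) = (2*k)*(-⅙) = -k/3)
y = 243 (y = 45 + 9*(-29 + 51) = 45 + 9*22 = 45 + 198 = 243)
1/(16*(y + Z(0)) + 90794) = 1/(16*(243 - ⅓*0) + 90794) = 1/(16*(243 + 0) + 90794) = 1/(16*243 + 90794) = 1/(3888 + 90794) = 1/94682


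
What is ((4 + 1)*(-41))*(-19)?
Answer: 3895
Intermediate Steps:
((4 + 1)*(-41))*(-19) = (5*(-41))*(-19) = -205*(-19) = 3895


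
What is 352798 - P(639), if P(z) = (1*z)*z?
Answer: -55523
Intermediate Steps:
P(z) = z² (P(z) = z*z = z²)
352798 - P(639) = 352798 - 1*639² = 352798 - 1*408321 = 352798 - 408321 = -55523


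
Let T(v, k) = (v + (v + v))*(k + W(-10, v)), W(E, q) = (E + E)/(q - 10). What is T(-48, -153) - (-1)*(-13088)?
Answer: 257936/29 ≈ 8894.3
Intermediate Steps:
W(E, q) = 2*E/(-10 + q) (W(E, q) = (2*E)/(-10 + q) = 2*E/(-10 + q))
T(v, k) = 3*v*(k - 20/(-10 + v)) (T(v, k) = (v + (v + v))*(k + 2*(-10)/(-10 + v)) = (v + 2*v)*(k - 20/(-10 + v)) = (3*v)*(k - 20/(-10 + v)) = 3*v*(k - 20/(-10 + v)))
T(-48, -153) - (-1)*(-13088) = 3*(-48)*(-20 - 153*(-10 - 48))/(-10 - 48) - (-1)*(-13088) = 3*(-48)*(-20 - 153*(-58))/(-58) - 1*13088 = 3*(-48)*(-1/58)*(-20 + 8874) - 13088 = 3*(-48)*(-1/58)*8854 - 13088 = 637488/29 - 13088 = 257936/29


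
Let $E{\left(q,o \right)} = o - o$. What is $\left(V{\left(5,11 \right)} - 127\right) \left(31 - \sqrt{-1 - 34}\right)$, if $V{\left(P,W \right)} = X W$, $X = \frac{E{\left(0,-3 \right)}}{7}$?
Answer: $-3937 + 127 i \sqrt{35} \approx -3937.0 + 751.34 i$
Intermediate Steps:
$E{\left(q,o \right)} = 0$
$X = 0$ ($X = \frac{0}{7} = 0 \cdot \frac{1}{7} = 0$)
$V{\left(P,W \right)} = 0$ ($V{\left(P,W \right)} = 0 W = 0$)
$\left(V{\left(5,11 \right)} - 127\right) \left(31 - \sqrt{-1 - 34}\right) = \left(0 - 127\right) \left(31 - \sqrt{-1 - 34}\right) = - 127 \left(31 - \sqrt{-35}\right) = - 127 \left(31 - i \sqrt{35}\right) = -3937 + 127 i \sqrt{35}$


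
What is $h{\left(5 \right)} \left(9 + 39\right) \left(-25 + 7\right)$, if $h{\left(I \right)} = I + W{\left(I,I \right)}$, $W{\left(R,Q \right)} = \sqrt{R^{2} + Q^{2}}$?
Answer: $-4320 - 4320 \sqrt{2} \approx -10429.0$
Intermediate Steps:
$W{\left(R,Q \right)} = \sqrt{Q^{2} + R^{2}}$
$h{\left(I \right)} = I + \sqrt{2} \sqrt{I^{2}}$ ($h{\left(I \right)} = I + \sqrt{I^{2} + I^{2}} = I + \sqrt{2 I^{2}} = I + \sqrt{2} \sqrt{I^{2}}$)
$h{\left(5 \right)} \left(9 + 39\right) \left(-25 + 7\right) = \left(5 + \sqrt{2} \sqrt{5^{2}}\right) \left(9 + 39\right) \left(-25 + 7\right) = \left(5 + \sqrt{2} \sqrt{25}\right) 48 \left(-18\right) = \left(5 + \sqrt{2} \cdot 5\right) \left(-864\right) = \left(5 + 5 \sqrt{2}\right) \left(-864\right) = -4320 - 4320 \sqrt{2}$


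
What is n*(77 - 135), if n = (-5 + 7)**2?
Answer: -232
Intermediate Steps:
n = 4 (n = 2**2 = 4)
n*(77 - 135) = 4*(77 - 135) = 4*(-58) = -232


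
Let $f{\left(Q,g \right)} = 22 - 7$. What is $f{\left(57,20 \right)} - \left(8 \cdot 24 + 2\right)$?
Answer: $-179$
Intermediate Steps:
$f{\left(Q,g \right)} = 15$ ($f{\left(Q,g \right)} = 22 - 7 = 15$)
$f{\left(57,20 \right)} - \left(8 \cdot 24 + 2\right) = 15 - \left(8 \cdot 24 + 2\right) = 15 - \left(192 + 2\right) = 15 - 194 = -179$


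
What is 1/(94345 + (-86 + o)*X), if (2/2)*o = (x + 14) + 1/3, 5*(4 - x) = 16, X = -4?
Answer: 15/1419427 ≈ 1.0568e-5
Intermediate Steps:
x = ⅘ (x = 4 - ⅕*16 = 4 - 16/5 = ⅘ ≈ 0.80000)
o = 227/15 (o = (⅘ + 14) + 1/3 = 74/5 + ⅓ = 227/15 ≈ 15.133)
1/(94345 + (-86 + o)*X) = 1/(94345 + (-86 + 227/15)*(-4)) = 1/(94345 - 1063/15*(-4)) = 1/(94345 + 4252/15) = 1/(1419427/15) = 15/1419427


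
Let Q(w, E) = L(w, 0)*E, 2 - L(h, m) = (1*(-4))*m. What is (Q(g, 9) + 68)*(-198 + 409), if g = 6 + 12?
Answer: 18146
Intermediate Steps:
L(h, m) = 2 + 4*m (L(h, m) = 2 - 1*(-4)*m = 2 - (-4)*m = 2 + 4*m)
g = 18
Q(w, E) = 2*E (Q(w, E) = (2 + 4*0)*E = (2 + 0)*E = 2*E)
(Q(g, 9) + 68)*(-198 + 409) = (2*9 + 68)*(-198 + 409) = (18 + 68)*211 = 86*211 = 18146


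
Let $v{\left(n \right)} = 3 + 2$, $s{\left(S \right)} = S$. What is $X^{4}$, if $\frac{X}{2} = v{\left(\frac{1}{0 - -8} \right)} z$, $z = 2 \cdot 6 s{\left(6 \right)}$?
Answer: $268738560000$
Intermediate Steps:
$v{\left(n \right)} = 5$
$z = 72$ ($z = 2 \cdot 6 \cdot 6 = 12 \cdot 6 = 72$)
$X = 720$ ($X = 2 \cdot 5 \cdot 72 = 2 \cdot 360 = 720$)
$X^{4} = 720^{4} = 268738560000$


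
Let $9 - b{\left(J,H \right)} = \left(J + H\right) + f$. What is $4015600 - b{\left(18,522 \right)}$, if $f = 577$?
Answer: $4016708$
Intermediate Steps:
$b{\left(J,H \right)} = -568 - H - J$ ($b{\left(J,H \right)} = 9 - \left(\left(J + H\right) + 577\right) = 9 - \left(\left(H + J\right) + 577\right) = 9 - \left(577 + H + J\right) = -568 - H - J$)
$4015600 - b{\left(18,522 \right)} = 4015600 - \left(-568 - 522 - 18\right) = 4015600 - -1108 = 4015600 + 1108 = 4016708$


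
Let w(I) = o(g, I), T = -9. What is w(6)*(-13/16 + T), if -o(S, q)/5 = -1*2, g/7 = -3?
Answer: -785/8 ≈ -98.125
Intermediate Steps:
g = -21 (g = 7*(-3) = -21)
o(S, q) = 10 (o(S, q) = -(-5)*2 = -5*(-2) = 10)
w(I) = 10
w(6)*(-13/16 + T) = 10*(-13/16 - 9) = 10*(-157/16) = -785/8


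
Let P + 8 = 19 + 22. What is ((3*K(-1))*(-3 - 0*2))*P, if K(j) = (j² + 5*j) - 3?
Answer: 2079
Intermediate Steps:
P = 33 (P = -8 + (19 + 22) = -8 + 41 = 33)
K(j) = -3 + j² + 5*j
((3*K(-1))*(-3 - 0*2))*P = ((3*(-3 + (-1)² + 5*(-1)))*(-3 - 0*2))*33 = ((3*(-3 + 1 - 5))*(-3 - 1*0))*33 = ((3*(-7))*(-3 + 0))*33 = -21*(-3)*33 = 63*33 = 2079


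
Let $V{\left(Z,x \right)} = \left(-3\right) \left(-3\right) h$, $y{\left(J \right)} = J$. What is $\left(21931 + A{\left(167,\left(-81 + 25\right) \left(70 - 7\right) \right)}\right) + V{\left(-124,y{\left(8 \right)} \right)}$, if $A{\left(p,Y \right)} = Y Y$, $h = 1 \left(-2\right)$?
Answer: $12468697$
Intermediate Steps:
$h = -2$
$A{\left(p,Y \right)} = Y^{2}$
$V{\left(Z,x \right)} = -18$ ($V{\left(Z,x \right)} = \left(-3\right) \left(-3\right) \left(-2\right) = 9 \left(-2\right) = -18$)
$\left(21931 + A{\left(167,\left(-81 + 25\right) \left(70 - 7\right) \right)}\right) + V{\left(-124,y{\left(8 \right)} \right)} = \left(21931 + \left(\left(-81 + 25\right) \left(70 - 7\right)\right)^{2}\right) - 18 = \left(21931 + \left(\left(-56\right) 63\right)^{2}\right) - 18 = \left(21931 + \left(-3528\right)^{2}\right) - 18 = \left(21931 + 12446784\right) - 18 = 12468715 - 18 = 12468697$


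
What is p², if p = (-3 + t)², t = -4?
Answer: 2401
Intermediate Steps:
p = 49 (p = (-3 - 4)² = (-7)² = 49)
p² = 49² = 2401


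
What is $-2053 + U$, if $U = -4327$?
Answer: $-6380$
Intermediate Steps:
$-2053 + U = -2053 - 4327 = -6380$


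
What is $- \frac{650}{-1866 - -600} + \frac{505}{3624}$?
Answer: $\frac{166385}{254888} \approx 0.65278$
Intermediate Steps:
$- \frac{650}{-1866 - -600} + \frac{505}{3624} = - \frac{650}{-1866 + 600} + 505 \cdot \frac{1}{3624} = - \frac{650}{-1266} + \frac{505}{3624} = \left(-650\right) \left(- \frac{1}{1266}\right) + \frac{505}{3624} = \frac{325}{633} + \frac{505}{3624} = \frac{166385}{254888}$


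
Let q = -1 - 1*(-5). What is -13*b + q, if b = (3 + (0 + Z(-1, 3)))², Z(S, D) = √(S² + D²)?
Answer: -243 - 78*√10 ≈ -489.66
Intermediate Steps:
Z(S, D) = √(D² + S²)
q = 4 (q = -1 + 5 = 4)
b = (3 + √10)² (b = (3 + (0 + √(3² + (-1)²)))² = (3 + (0 + √(9 + 1)))² = (3 + (0 + √10))² = (3 + √10)² ≈ 37.974)
-13*b + q = -13*(3 + √10)² + 4 = 4 - 13*(3 + √10)²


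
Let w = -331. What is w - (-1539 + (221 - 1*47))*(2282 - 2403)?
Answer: -165496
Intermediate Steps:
w - (-1539 + (221 - 1*47))*(2282 - 2403) = -331 - (-1539 + (221 - 1*47))*(2282 - 2403) = -331 - (-1539 + (221 - 47))*(-121) = -331 - (-1539 + 174)*(-121) = -331 - (-1365)*(-121) = -331 - 1*165165 = -331 - 165165 = -165496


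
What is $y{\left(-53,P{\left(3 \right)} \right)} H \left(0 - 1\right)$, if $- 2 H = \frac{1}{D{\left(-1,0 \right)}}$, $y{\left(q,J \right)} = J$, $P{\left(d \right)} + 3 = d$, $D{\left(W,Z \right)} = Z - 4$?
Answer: $0$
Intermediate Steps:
$D{\left(W,Z \right)} = -4 + Z$ ($D{\left(W,Z \right)} = Z - 4 = -4 + Z$)
$P{\left(d \right)} = -3 + d$
$H = \frac{1}{8}$ ($H = - \frac{1}{2 \left(-4 + 0\right)} = - \frac{1}{2 \left(-4\right)} = \left(- \frac{1}{2}\right) \left(- \frac{1}{4}\right) = \frac{1}{8} \approx 0.125$)
$y{\left(-53,P{\left(3 \right)} \right)} H \left(0 - 1\right) = \left(-3 + 3\right) \frac{0 - 1}{8} = 0 \cdot \frac{1}{8} \left(-1\right) = 0 \left(- \frac{1}{8}\right) = 0$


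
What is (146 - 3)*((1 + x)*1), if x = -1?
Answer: 0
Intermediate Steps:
(146 - 3)*((1 + x)*1) = (146 - 3)*((1 - 1)*1) = 143*(0*1) = 143*0 = 0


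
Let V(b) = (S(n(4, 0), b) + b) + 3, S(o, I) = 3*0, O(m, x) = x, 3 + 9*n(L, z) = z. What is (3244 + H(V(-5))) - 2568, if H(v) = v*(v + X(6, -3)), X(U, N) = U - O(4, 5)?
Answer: 678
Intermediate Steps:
n(L, z) = -1/3 + z/9
S(o, I) = 0
X(U, N) = -5 + U (X(U, N) = U - 1*5 = U - 5 = -5 + U)
V(b) = 3 + b (V(b) = (0 + b) + 3 = b + 3 = 3 + b)
H(v) = v*(1 + v) (H(v) = v*(v + (-5 + 6)) = v*(v + 1) = v*(1 + v))
(3244 + H(V(-5))) - 2568 = (3244 + (3 - 5)*(1 + (3 - 5))) - 2568 = (3244 - 2*(1 - 2)) - 2568 = (3244 - 2*(-1)) - 2568 = (3244 + 2) - 2568 = 3246 - 2568 = 678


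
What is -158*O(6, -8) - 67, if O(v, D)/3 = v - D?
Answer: -6703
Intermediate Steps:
O(v, D) = -3*D + 3*v (O(v, D) = 3*(v - D) = -3*D + 3*v)
-158*O(6, -8) - 67 = -158*(-3*(-8) + 3*6) - 67 = -158*(24 + 18) - 67 = -158*42 - 67 = -6636 - 67 = -6703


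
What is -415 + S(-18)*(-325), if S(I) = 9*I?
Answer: 52235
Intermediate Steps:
-415 + S(-18)*(-325) = -415 + (9*(-18))*(-325) = -415 - 162*(-325) = -415 + 52650 = 52235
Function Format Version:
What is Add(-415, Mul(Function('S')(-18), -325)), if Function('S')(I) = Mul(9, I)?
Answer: 52235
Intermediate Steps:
Add(-415, Mul(Function('S')(-18), -325)) = Add(-415, Mul(Mul(9, -18), -325)) = Add(-415, Mul(-162, -325)) = Add(-415, 52650) = 52235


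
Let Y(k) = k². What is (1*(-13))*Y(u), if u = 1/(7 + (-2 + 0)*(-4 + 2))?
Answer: -13/121 ≈ -0.10744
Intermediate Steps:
u = 1/11 (u = 1/(7 - 2*(-2)) = 1/(7 + 4) = 1/11 ≈ 0.090909)
(1*(-13))*Y(u) = (1*(-13))*(1/11)² = -13*1/121 = -13/121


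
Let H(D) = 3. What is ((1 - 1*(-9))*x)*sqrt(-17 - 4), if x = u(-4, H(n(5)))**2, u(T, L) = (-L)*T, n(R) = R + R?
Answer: 1440*I*sqrt(21) ≈ 6598.9*I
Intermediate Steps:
n(R) = 2*R
u(T, L) = -L*T
x = 144 (x = (-1*3*(-4))**2 = 12**2 = 144)
((1 - 1*(-9))*x)*sqrt(-17 - 4) = ((1 - 1*(-9))*144)*sqrt(-17 - 4) = ((1 + 9)*144)*sqrt(-21) = (10*144)*(I*sqrt(21)) = 1440*(I*sqrt(21)) = 1440*I*sqrt(21)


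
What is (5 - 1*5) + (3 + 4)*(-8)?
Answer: -56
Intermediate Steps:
(5 - 1*5) + (3 + 4)*(-8) = (5 - 5) + 7*(-8) = 0 - 56 = -56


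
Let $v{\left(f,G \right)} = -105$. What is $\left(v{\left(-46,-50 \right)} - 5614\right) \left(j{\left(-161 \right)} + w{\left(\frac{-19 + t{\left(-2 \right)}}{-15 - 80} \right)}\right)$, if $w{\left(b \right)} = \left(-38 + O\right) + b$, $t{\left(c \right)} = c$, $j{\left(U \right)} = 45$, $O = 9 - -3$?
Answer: $- \frac{549626}{5} \approx -1.0993 \cdot 10^{5}$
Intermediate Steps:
$O = 12$ ($O = 9 + 3 = 12$)
$w{\left(b \right)} = -26 + b$ ($w{\left(b \right)} = \left(-38 + 12\right) + b = -26 + b$)
$\left(v{\left(-46,-50 \right)} - 5614\right) \left(j{\left(-161 \right)} + w{\left(\frac{-19 + t{\left(-2 \right)}}{-15 - 80} \right)}\right) = \left(-105 - 5614\right) \left(45 - \left(26 - \frac{-19 - 2}{-15 - 80}\right)\right) = - 5719 \left(45 - \left(26 + \frac{21}{-95}\right)\right) = - 5719 \left(45 - \frac{2449}{95}\right) = \left(-5719\right) \frac{1826}{95} = - \frac{549626}{5}$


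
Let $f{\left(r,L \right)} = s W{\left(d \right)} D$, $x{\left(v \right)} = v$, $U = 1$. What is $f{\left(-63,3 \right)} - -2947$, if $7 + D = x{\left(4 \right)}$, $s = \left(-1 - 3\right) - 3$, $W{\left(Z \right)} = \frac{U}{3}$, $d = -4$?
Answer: $2954$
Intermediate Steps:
$W{\left(Z \right)} = \frac{1}{3}$ ($W{\left(Z \right)} = 1 \cdot \frac{1}{3} = \frac{1}{3}$)
$s = -7$ ($s = -4 - 3 = -7$)
$D = -3$ ($D = -7 + 4 = -3$)
$f{\left(r,L \right)} = 7$ ($f{\left(r,L \right)} = \left(-7\right) \frac{1}{3} \left(-3\right) = \left(- \frac{7}{3}\right) \left(-3\right) = 7$)
$f{\left(-63,3 \right)} - -2947 = 7 - -2947 = 7 + 2947 = 2954$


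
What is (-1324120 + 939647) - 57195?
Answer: -441668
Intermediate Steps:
(-1324120 + 939647) - 57195 = -384473 - 57195 = -441668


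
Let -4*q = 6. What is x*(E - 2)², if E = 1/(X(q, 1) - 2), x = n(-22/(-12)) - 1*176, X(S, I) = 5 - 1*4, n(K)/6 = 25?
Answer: -234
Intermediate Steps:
n(K) = 150 (n(K) = 6*25 = 150)
q = -3/2 (q = -¼*6 = -3/2 ≈ -1.5000)
X(S, I) = 1 (X(S, I) = 5 - 4 = 1)
x = -26 (x = 150 - 1*176 = 150 - 176 = -26)
E = -1 (E = 1/(1 - 2) = 1/(-1) = -1)
x*(E - 2)² = -26*(-1 - 2)² = -26*(-3)² = -26*9 = -234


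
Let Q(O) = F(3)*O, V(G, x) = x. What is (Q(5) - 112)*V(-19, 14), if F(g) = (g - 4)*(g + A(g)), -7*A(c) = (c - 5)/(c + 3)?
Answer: -5344/3 ≈ -1781.3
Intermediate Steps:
A(c) = -(-5 + c)/(7*(3 + c)) (A(c) = -(c - 5)/(7*(c + 3)) = -(-5 + c)/(7*(3 + c)))
F(g) = (-4 + g)*(g + (5 - g)/(7*(3 + g))) (F(g) = (g - 4)*(g + (5 - g)/(7*(3 + g))) = (-4 + g)*(g + (5 - g)/(7*(3 + g))))
Q(O) = -64*O/21 (Q(O) = ((-20 - 75*3 - 8*3**2 + 7*3**3)/(7*(3 + 3)))*O = ((1/7)*(-20 - 225 - 8*9 + 7*27)/6)*O = ((1/7)*(1/6)*(-20 - 225 - 72 + 189))*O = ((1/7)*(1/6)*(-128))*O = -64*O/21)
(Q(5) - 112)*V(-19, 14) = (-64/21*5 - 112)*14 = (-320/21 - 112)*14 = -2672/21*14 = -5344/3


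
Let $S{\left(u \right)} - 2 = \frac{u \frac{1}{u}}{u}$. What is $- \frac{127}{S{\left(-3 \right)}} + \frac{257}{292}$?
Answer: $- \frac{109967}{1460} \approx -75.32$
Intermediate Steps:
$S{\left(u \right)} = 2 + \frac{1}{u}$ ($S{\left(u \right)} = 2 + \frac{u \frac{1}{u}}{u} = 2 + 1 \frac{1}{u} = 2 + \frac{1}{u}$)
$- \frac{127}{S{\left(-3 \right)}} + \frac{257}{292} = - \frac{127}{2 + \frac{1}{-3}} + \frac{257}{292} = - \frac{127}{2 - \frac{1}{3}} + 257 \cdot \frac{1}{292} = - \frac{127}{\frac{5}{3}} + \frac{257}{292} = \left(-127\right) \frac{3}{5} + \frac{257}{292} = - \frac{381}{5} + \frac{257}{292} = - \frac{109967}{1460}$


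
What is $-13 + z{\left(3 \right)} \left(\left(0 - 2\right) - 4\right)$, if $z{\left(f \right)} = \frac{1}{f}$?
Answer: $-15$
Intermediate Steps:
$-13 + z{\left(3 \right)} \left(\left(0 - 2\right) - 4\right) = -13 + \frac{\left(0 - 2\right) - 4}{3} = -13 + \frac{-2 - 4}{3} = -13 + \frac{1}{3} \left(-6\right) = -13 - 2 = -15$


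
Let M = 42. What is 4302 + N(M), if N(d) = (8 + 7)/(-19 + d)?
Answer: 98961/23 ≈ 4302.6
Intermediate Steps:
N(d) = 15/(-19 + d)
4302 + N(M) = 4302 + 15/(-19 + 42) = 4302 + 15/23 = 98961/23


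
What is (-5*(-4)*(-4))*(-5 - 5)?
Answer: 800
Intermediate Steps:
(-5*(-4)*(-4))*(-5 - 5) = (20*(-4))*(-10) = -80*(-10) = 800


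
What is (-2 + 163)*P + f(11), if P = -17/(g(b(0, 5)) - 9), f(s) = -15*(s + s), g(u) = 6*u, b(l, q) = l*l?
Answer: -233/9 ≈ -25.889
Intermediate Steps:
b(l, q) = l²
f(s) = -30*s
P = 17/9 (P = -17/(6*0² - 9) = -17/(6*0 - 9) = -17/(0 - 9) = -17/(-9) = -17*(-⅑) = 17/9 ≈ 1.8889)
(-2 + 163)*P + f(11) = (-2 + 163)*(17/9) - 30*11 = 161*(17/9) - 330 = 2737/9 - 330 = -233/9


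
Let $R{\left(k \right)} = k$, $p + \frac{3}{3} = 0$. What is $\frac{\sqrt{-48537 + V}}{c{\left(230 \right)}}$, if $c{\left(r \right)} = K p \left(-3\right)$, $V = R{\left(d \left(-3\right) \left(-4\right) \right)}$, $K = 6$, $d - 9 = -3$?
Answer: $\frac{i \sqrt{5385}}{6} \approx 12.23 i$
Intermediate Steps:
$d = 6$ ($d = 9 - 3 = 6$)
$p = -1$ ($p = -1 + 0 = -1$)
$V = 72$ ($V = 6 \left(-3\right) \left(-4\right) = \left(-18\right) \left(-4\right) = 72$)
$c{\left(r \right)} = 18$ ($c{\left(r \right)} = 6 \left(-1\right) \left(-3\right) = \left(-6\right) \left(-3\right) = 18$)
$\frac{\sqrt{-48537 + V}}{c{\left(230 \right)}} = \frac{\sqrt{-48537 + 72}}{18} = \sqrt{-48465} \cdot \frac{1}{18} = 3 i \sqrt{5385} \cdot \frac{1}{18} = \frac{i \sqrt{5385}}{6}$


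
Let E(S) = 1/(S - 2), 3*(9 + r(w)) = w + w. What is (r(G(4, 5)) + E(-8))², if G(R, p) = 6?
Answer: 2601/100 ≈ 26.010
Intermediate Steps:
r(w) = -9 + 2*w/3 (r(w) = -9 + (w + w)/3 = -9 + (2*w)/3 = -9 + 2*w/3)
E(S) = 1/(-2 + S)
(r(G(4, 5)) + E(-8))² = ((-9 + (⅔)*6) + 1/(-2 - 8))² = ((-9 + 4) + 1/(-10))² = (-5 - ⅒)² = (-51/10)² = 2601/100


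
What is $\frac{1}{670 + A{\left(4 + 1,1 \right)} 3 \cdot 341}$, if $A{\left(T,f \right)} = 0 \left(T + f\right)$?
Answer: $\frac{1}{670} \approx 0.0014925$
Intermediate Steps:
$A{\left(T,f \right)} = 0$
$\frac{1}{670 + A{\left(4 + 1,1 \right)} 3 \cdot 341} = \frac{1}{670 + 0 \cdot 3 \cdot 341} = \frac{1}{670 + 0 \cdot 341} = \frac{1}{670 + 0} = \frac{1}{670}$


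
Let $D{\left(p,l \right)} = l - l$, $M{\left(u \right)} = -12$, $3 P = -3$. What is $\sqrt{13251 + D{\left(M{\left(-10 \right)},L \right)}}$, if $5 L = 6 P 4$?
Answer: $\sqrt{13251} \approx 115.11$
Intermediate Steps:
$P = -1$ ($P = \frac{1}{3} \left(-3\right) = -1$)
$L = - \frac{24}{5}$ ($L = \frac{6 \left(-1\right) 4}{5} = \frac{\left(-6\right) 4}{5} = \frac{1}{5} \left(-24\right) = - \frac{24}{5} \approx -4.8$)
$D{\left(p,l \right)} = 0$
$\sqrt{13251 + D{\left(M{\left(-10 \right)},L \right)}} = \sqrt{13251 + 0} = \sqrt{13251}$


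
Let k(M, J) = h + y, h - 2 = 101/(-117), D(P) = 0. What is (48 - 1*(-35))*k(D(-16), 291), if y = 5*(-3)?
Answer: -134626/117 ≈ -1150.7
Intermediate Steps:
y = -15
h = 133/117 (h = 2 + 101/(-117) = 2 + 101*(-1/117) = 2 - 101/117 = 133/117 ≈ 1.1368)
k(M, J) = -1622/117 (k(M, J) = 133/117 - 15 = -1622/117)
(48 - 1*(-35))*k(D(-16), 291) = (48 - 1*(-35))*(-1622/117) = (48 + 35)*(-1622/117) = 83*(-1622/117) = -134626/117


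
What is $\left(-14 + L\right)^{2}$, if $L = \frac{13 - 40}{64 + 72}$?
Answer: $\frac{3728761}{18496} \approx 201.6$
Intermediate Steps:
$L = - \frac{27}{136} \approx -0.19853$
$\left(-14 + L\right)^{2} = \left(-14 - \frac{27}{136}\right)^{2} = \left(- \frac{1931}{136}\right)^{2} = \frac{3728761}{18496}$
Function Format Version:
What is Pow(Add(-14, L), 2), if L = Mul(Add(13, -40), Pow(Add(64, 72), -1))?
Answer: Rational(3728761, 18496) ≈ 201.60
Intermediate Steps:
L = Rational(-27, 136) (L = Mul(-27, Pow(136, -1)) = Mul(-27, Rational(1, 136)) = Rational(-27, 136) ≈ -0.19853)
Pow(Add(-14, L), 2) = Pow(Add(-14, Rational(-27, 136)), 2) = Pow(Rational(-1931, 136), 2) = Rational(3728761, 18496)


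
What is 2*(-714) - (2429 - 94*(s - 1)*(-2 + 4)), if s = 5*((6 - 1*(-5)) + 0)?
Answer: 6295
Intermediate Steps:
s = 55 (s = 5*((6 + 5) + 0) = 5*(11 + 0) = 5*11 = 55)
2*(-714) - (2429 - 94*(s - 1)*(-2 + 4)) = 2*(-714) - (2429 - 94*(55 - 1)*(-2 + 4)) = -1428 - (2429 - 5076*2) = -1428 - (2429 - 94*108) = -1428 - (2429 - 10152) = -1428 - 1*(-7723) = -1428 + 7723 = 6295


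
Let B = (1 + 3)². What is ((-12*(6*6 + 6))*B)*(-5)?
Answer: 40320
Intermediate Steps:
B = 16 (B = 4² = 16)
((-12*(6*6 + 6))*B)*(-5) = (-12*(6*6 + 6)*16)*(-5) = (-12*(36 + 6)*16)*(-5) = (-12*42*16)*(-5) = -504*16*(-5) = -8064*(-5) = 40320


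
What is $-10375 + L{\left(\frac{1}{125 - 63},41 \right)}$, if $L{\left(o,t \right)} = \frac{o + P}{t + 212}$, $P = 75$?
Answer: $- \frac{162737599}{15686} \approx -10375.0$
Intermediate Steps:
$L{\left(o,t \right)} = \frac{75 + o}{212 + t}$ ($L{\left(o,t \right)} = \frac{o + 75}{t + 212} = \frac{75 + o}{212 + t}$)
$-10375 + L{\left(\frac{1}{125 - 63},41 \right)} = -10375 + \frac{75 + \frac{1}{125 - 63}}{212 + 41} = -10375 + \frac{75 + \frac{1}{62}}{253} = -10375 + \frac{1}{253} \cdot \frac{4651}{62} = -10375 + \frac{4651}{15686} = - \frac{162737599}{15686}$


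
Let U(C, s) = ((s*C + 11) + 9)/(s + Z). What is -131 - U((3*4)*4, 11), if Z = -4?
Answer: -1465/7 ≈ -209.29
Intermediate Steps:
U(C, s) = (20 + C*s)/(-4 + s) (U(C, s) = ((s*C + 11) + 9)/(s - 4) = ((C*s + 11) + 9)/(-4 + s) = ((11 + C*s) + 9)/(-4 + s) = (20 + C*s)/(-4 + s))
-131 - U((3*4)*4, 11) = -131 - (20 + ((3*4)*4)*11)/(-4 + 11) = -131 - (20 + (12*4)*11)/7 = -131 - (20 + 48*11)/7 = -131 - (20 + 528)/7 = -131 - 548/7 = -1465/7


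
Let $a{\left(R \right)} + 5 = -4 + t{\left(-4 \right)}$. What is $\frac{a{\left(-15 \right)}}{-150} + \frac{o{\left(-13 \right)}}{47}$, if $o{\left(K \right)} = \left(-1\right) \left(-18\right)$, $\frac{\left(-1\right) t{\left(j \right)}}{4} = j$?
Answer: $\frac{2371}{7050} \approx 0.33631$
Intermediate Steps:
$t{\left(j \right)} = - 4 j$
$a{\left(R \right)} = 7$ ($a{\left(R \right)} = -5 - -12 = -5 + \left(-4 + 16\right) = -5 + 12 = 7$)
$o{\left(K \right)} = 18$
$\frac{a{\left(-15 \right)}}{-150} + \frac{o{\left(-13 \right)}}{47} = \frac{7}{-150} + \frac{18}{47} = 7 \left(- \frac{1}{150}\right) + 18 \cdot \frac{1}{47} = - \frac{7}{150} + \frac{18}{47} = \frac{2371}{7050}$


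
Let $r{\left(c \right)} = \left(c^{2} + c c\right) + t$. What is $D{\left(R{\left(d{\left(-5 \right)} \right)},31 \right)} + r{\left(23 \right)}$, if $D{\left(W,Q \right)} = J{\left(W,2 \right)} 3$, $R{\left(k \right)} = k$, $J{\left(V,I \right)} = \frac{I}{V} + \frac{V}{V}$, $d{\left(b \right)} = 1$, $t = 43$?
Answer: $1110$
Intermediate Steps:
$J{\left(V,I \right)} = 1 + \frac{I}{V}$ ($J{\left(V,I \right)} = \frac{I}{V} + 1 = 1 + \frac{I}{V}$)
$D{\left(W,Q \right)} = \frac{3 \left(2 + W\right)}{W}$ ($D{\left(W,Q \right)} = \frac{2 + W}{W} 3 = \frac{3 \left(2 + W\right)}{W}$)
$r{\left(c \right)} = 43 + 2 c^{2}$ ($r{\left(c \right)} = \left(c^{2} + c c\right) + 43 = \left(c^{2} + c^{2}\right) + 43 = 2 c^{2} + 43 = 43 + 2 c^{2}$)
$D{\left(R{\left(d{\left(-5 \right)} \right)},31 \right)} + r{\left(23 \right)} = \left(3 + \frac{6}{1}\right) + \left(43 + 2 \cdot 23^{2}\right) = \left(3 + 6 \cdot 1\right) + \left(43 + 2 \cdot 529\right) = \left(3 + 6\right) + \left(43 + 1058\right) = 9 + 1101 = 1110$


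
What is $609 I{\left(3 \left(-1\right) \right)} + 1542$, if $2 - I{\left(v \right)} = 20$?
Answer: $-9420$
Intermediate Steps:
$I{\left(v \right)} = -18$ ($I{\left(v \right)} = 2 - 20 = -18$)
$609 I{\left(3 \left(-1\right) \right)} + 1542 = 609 \left(-18\right) + 1542 = -10962 + 1542 = -9420$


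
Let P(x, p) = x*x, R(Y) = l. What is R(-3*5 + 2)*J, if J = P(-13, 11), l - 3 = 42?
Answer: 7605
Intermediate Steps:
l = 45 (l = 3 + 42 = 45)
R(Y) = 45
P(x, p) = x²
J = 169 (J = (-13)² = 169)
R(-3*5 + 2)*J = 45*169 = 7605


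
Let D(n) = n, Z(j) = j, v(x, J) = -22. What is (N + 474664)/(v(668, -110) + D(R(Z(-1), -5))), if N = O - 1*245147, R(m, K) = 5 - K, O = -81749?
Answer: -12314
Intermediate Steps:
N = -326896 (N = -81749 - 1*245147 = -81749 - 245147 = -326896)
(N + 474664)/(v(668, -110) + D(R(Z(-1), -5))) = (-326896 + 474664)/(-22 + (5 - 1*(-5))) = 147768/(-22 + (5 + 5)) = 147768/(-22 + 10) = 147768/(-12) = 147768*(-1/12) = -12314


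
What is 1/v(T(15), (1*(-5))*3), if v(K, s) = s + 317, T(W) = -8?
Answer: 1/302 ≈ 0.0033113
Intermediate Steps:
v(K, s) = 317 + s
1/v(T(15), (1*(-5))*3) = 1/(317 + (1*(-5))*3) = 1/(317 - 5*3) = 1/(317 - 15) = 1/302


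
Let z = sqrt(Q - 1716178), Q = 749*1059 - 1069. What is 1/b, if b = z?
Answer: -I*sqrt(231014)/462028 ≈ -0.0010403*I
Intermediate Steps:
Q = 792122 (Q = 793191 - 1069 = 792122)
z = 2*I*sqrt(231014) (z = sqrt(792122 - 1716178) = sqrt(-924056) = 2*I*sqrt(231014) ≈ 961.28*I)
b = 2*I*sqrt(231014) ≈ 961.28*I
1/b = 1/(2*I*sqrt(231014)) = -I*sqrt(231014)/462028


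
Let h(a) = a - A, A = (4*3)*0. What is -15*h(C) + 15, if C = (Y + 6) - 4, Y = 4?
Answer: -75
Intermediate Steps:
A = 0 (A = 12*0 = 0)
C = 6 (C = (4 + 6) - 4 = 10 - 4 = 6)
h(a) = a (h(a) = a - 1*0 = a + 0 = a)
-15*h(C) + 15 = -15*6 + 15 = -90 + 15 = -75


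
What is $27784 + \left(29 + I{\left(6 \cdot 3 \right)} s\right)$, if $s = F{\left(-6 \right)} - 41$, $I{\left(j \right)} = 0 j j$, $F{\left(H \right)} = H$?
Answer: $27813$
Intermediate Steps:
$I{\left(j \right)} = 0$ ($I{\left(j \right)} = 0 j = 0$)
$s = -47$ ($s = -6 - 41 = -47$)
$27784 + \left(29 + I{\left(6 \cdot 3 \right)} s\right) = 27784 + \left(29 + 0 \left(-47\right)\right) = 27784 + \left(29 + 0\right) = 27784 + 29 = 27813$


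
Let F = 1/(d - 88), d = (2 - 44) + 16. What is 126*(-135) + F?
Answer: -1939141/114 ≈ -17010.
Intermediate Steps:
d = -26 (d = -42 + 16 = -26)
F = -1/114 (F = 1/(-26 - 88) = 1/(-114) = -1/114 ≈ -0.0087719)
126*(-135) + F = 126*(-135) - 1/114 = -17010 - 1/114 = -1939141/114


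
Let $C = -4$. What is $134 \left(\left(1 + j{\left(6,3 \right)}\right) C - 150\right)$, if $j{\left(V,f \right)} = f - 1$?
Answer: $-21708$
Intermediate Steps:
$j{\left(V,f \right)} = -1 + f$ ($j{\left(V,f \right)} = f - 1 = -1 + f$)
$134 \left(\left(1 + j{\left(6,3 \right)}\right) C - 150\right) = 134 \left(\left(1 + \left(-1 + 3\right)\right) \left(-4\right) - 150\right) = 134 \left(\left(1 + 2\right) \left(-4\right) - 150\right) = 134 \left(3 \left(-4\right) - 150\right) = 134 \left(-12 - 150\right) = 134 \left(-162\right) = -21708$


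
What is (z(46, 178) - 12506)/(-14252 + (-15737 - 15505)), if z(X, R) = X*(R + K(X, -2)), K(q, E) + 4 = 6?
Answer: 2113/22747 ≈ 0.092891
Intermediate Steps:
K(q, E) = 2 (K(q, E) = -4 + 6 = 2)
z(X, R) = X*(2 + R) (z(X, R) = X*(R + 2) = X*(2 + R))
(z(46, 178) - 12506)/(-14252 + (-15737 - 15505)) = (46*(2 + 178) - 12506)/(-14252 + (-15737 - 15505)) = (46*180 - 12506)/(-14252 - 31242) = (8280 - 12506)/(-45494) = -4226*(-1/45494) = 2113/22747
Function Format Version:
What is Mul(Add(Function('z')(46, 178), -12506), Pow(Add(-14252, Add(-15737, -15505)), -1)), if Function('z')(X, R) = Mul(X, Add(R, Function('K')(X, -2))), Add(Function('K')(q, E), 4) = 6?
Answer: Rational(2113, 22747) ≈ 0.092891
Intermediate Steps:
Function('K')(q, E) = 2 (Function('K')(q, E) = Add(-4, 6) = 2)
Function('z')(X, R) = Mul(X, Add(2, R)) (Function('z')(X, R) = Mul(X, Add(R, 2)) = Mul(X, Add(2, R)))
Mul(Add(Function('z')(46, 178), -12506), Pow(Add(-14252, Add(-15737, -15505)), -1)) = Mul(Add(Mul(46, Add(2, 178)), -12506), Pow(Add(-14252, Add(-15737, -15505)), -1)) = Mul(Add(Mul(46, 180), -12506), Pow(Add(-14252, -31242), -1)) = Mul(Add(8280, -12506), Pow(-45494, -1)) = Mul(-4226, Rational(-1, 45494)) = Rational(2113, 22747)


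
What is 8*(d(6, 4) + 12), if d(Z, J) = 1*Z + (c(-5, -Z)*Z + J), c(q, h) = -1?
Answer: 128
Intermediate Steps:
d(Z, J) = J (d(Z, J) = 1*Z + (-Z + J) = Z + (J - Z) = J)
8*(d(6, 4) + 12) = 8*(4 + 12) = 8*16 = 128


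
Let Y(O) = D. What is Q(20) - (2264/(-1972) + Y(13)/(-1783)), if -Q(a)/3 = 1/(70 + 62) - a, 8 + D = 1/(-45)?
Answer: 106378242973/1740457620 ≈ 61.121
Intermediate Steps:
D = -361/45 (D = -8 + 1/(-45) = -8 - 1/45 = -361/45 ≈ -8.0222)
Y(O) = -361/45
Q(a) = -1/44 + 3*a (Q(a) = -3*(1/(70 + 62) - a) = -3*(1/132 - a) = -1/44 + 3*a)
Q(20) - (2264/(-1972) + Y(13)/(-1783)) = (-1/44 + 3*20) - (2264/(-1972) - 361/45/(-1783)) = (-1/44 + 60) - (2264*(-1/1972) - 361/45*(-1/1783)) = 2639/44 - (-566/493 + 361/80235) = 2639/44 - 1*(-45235037/39555855) = 2639/44 + 45235037/39555855 = 106378242973/1740457620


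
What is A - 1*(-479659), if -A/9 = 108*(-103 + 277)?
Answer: 310531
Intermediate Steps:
A = -169128 (A = -972*(-103 + 277) = -972*174 = -9*18792 = -169128)
A - 1*(-479659) = -169128 - 1*(-479659) = -169128 + 479659 = 310531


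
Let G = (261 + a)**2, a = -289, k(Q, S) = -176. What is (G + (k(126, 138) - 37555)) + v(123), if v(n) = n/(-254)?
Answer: -9384661/254 ≈ -36948.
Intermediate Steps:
v(n) = -n/254 (v(n) = n*(-1/254) = -n/254)
G = 784 (G = (261 - 289)**2 = (-28)**2 = 784)
(G + (k(126, 138) - 37555)) + v(123) = (784 + (-176 - 37555)) - 1/254*123 = (784 - 37731) - 123/254 = -36947 - 123/254 = -9384661/254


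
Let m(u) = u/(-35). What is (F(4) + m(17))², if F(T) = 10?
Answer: 110889/1225 ≈ 90.522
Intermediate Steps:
m(u) = -u/35 (m(u) = u*(-1/35) = -u/35)
(F(4) + m(17))² = (10 - 1/35*17)² = (10 - 17/35)² = (333/35)² = 110889/1225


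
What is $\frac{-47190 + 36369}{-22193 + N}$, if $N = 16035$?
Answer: $\frac{10821}{6158} \approx 1.7572$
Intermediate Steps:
$\frac{-47190 + 36369}{-22193 + N} = \frac{-47190 + 36369}{-22193 + 16035} = - \frac{10821}{-6158} = \left(-10821\right) \left(- \frac{1}{6158}\right) = \frac{10821}{6158}$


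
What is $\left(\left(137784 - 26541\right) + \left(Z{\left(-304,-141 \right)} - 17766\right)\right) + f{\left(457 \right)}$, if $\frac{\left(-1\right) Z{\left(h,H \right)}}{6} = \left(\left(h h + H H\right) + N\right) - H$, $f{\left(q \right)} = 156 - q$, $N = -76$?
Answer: $-580996$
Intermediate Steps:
$Z{\left(h,H \right)} = 456 - 6 H^{2} - 6 h^{2} + 6 H$ ($Z{\left(h,H \right)} = - 6 \left(\left(\left(h h + H H\right) - 76\right) - H\right) = - 6 \left(\left(\left(h^{2} + H^{2}\right) - 76\right) - H\right) = - 6 \left(\left(\left(H^{2} + h^{2}\right) - 76\right) - H\right) = - 6 \left(\left(-76 + H^{2} + h^{2}\right) - H\right) = - 6 \left(-76 + H^{2} + h^{2} - H\right) = 456 - 6 H^{2} - 6 h^{2} + 6 H$)
$\left(\left(137784 - 26541\right) + \left(Z{\left(-304,-141 \right)} - 17766\right)\right) + f{\left(457 \right)} = \left(\left(137784 - 26541\right) + \left(\left(456 - 6 \left(-141\right)^{2} - 6 \left(-304\right)^{2} + 6 \left(-141\right)\right) - 17766\right)\right) + \left(156 - 457\right) = \left(111243 - 691938\right) + \left(156 - 457\right) = \left(111243 - 691938\right) - 301 = -580695 - 301 = -580996$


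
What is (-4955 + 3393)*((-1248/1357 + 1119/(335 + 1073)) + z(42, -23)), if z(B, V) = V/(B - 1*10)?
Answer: 114450935/86848 ≈ 1317.8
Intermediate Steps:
z(B, V) = V/(-10 + B) (z(B, V) = V/(B - 10) = V/(-10 + B))
(-4955 + 3393)*((-1248/1357 + 1119/(335 + 1073)) + z(42, -23)) = (-4955 + 3393)*((-1248/1357 + 1119/(335 + 1073)) - 23/(-10 + 42)) = -1562*((-1248*1/1357 + 1119/1408) - 23/32) = -1562*((-1248/1357 + 1119*(1/1408)) - 23*1/32) = -1562*((-1248/1357 + 1119/1408) - 23/32) = -1562*(-238701/1910656 - 23/32) = -1562*(-1611985/1910656) = 114450935/86848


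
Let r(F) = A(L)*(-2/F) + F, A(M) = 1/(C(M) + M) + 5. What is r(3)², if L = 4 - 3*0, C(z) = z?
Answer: 25/144 ≈ 0.17361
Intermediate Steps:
L = 4 (L = 4 + 0 = 4)
A(M) = 5 + 1/(2*M) (A(M) = 1/(M + M) + 5 = 1/(2*M) + 5 = 5 + 1/(2*M))
r(F) = F - 41/(4*F) (r(F) = (5 + (½)/4)*(-2/F) + F = (5 + (½)*(¼))*(-2/F) + F = (5 + ⅛)*(-2/F) + F = 41*(-2/F)/8 + F = -41/(4*F) + F = F - 41/(4*F))
r(3)² = (3 - 41/4/3)² = (3 - 41/4*⅓)² = (3 - 41/12)² = (-5/12)² = 25/144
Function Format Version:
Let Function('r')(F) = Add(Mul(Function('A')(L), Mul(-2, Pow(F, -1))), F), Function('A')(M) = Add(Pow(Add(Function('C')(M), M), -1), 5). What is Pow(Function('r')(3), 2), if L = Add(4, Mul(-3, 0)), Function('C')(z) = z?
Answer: Rational(25, 144) ≈ 0.17361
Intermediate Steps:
L = 4 (L = Add(4, 0) = 4)
Function('A')(M) = Add(5, Mul(Rational(1, 2), Pow(M, -1))) (Function('A')(M) = Add(Pow(Add(M, M), -1), 5) = Add(Pow(Mul(2, M), -1), 5) = Add(Mul(Rational(1, 2), Pow(M, -1)), 5) = Add(5, Mul(Rational(1, 2), Pow(M, -1))))
Function('r')(F) = Add(F, Mul(Rational(-41, 4), Pow(F, -1))) (Function('r')(F) = Add(Mul(Add(5, Mul(Rational(1, 2), Pow(4, -1))), Mul(-2, Pow(F, -1))), F) = Add(Mul(Add(5, Mul(Rational(1, 2), Rational(1, 4))), Mul(-2, Pow(F, -1))), F) = Add(Mul(Add(5, Rational(1, 8)), Mul(-2, Pow(F, -1))), F) = Add(Mul(Rational(41, 8), Mul(-2, Pow(F, -1))), F) = Add(Mul(Rational(-41, 4), Pow(F, -1)), F) = Add(F, Mul(Rational(-41, 4), Pow(F, -1))))
Pow(Function('r')(3), 2) = Pow(Add(3, Mul(Rational(-41, 4), Pow(3, -1))), 2) = Pow(Add(3, Mul(Rational(-41, 4), Rational(1, 3))), 2) = Pow(Add(3, Rational(-41, 12)), 2) = Pow(Rational(-5, 12), 2) = Rational(25, 144)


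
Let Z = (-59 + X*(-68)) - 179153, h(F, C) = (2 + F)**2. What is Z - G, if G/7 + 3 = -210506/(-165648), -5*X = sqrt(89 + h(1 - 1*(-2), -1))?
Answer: -2120293165/11832 + 68*sqrt(114)/5 ≈ -1.7905e+5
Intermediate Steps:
X = -sqrt(114)/5 (X = -sqrt(89 + (2 + (1 - 1*(-2)))**2)/5 = -sqrt(89 + (2 + (1 + 2))**2)/5 = -sqrt(89 + (2 + 3)**2)/5 = -sqrt(89 + 5**2)/5 = -sqrt(89 + 25)/5 = -sqrt(114)/5 ≈ -2.1354)
G = -143219/11832 (G = -21 + 7*(-210506/(-165648)) = -21 + 7*(-210506*(-1/165648)) = -21 + 7*(105253/82824) = -21 + 105253/11832 = -143219/11832 ≈ -12.104)
Z = -179212 + 68*sqrt(114)/5 (Z = (-59 - sqrt(114)/5*(-68)) - 179153 = (-59 + 68*sqrt(114)/5) - 179153 = -179212 + 68*sqrt(114)/5 ≈ -1.7907e+5)
Z - G = (-179212 + 68*sqrt(114)/5) - 1*(-143219/11832) = (-179212 + 68*sqrt(114)/5) + 143219/11832 = -2120293165/11832 + 68*sqrt(114)/5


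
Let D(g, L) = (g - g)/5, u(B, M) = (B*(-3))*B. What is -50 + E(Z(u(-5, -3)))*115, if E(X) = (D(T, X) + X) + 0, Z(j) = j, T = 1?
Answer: -8675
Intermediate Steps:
u(B, M) = -3*B² (u(B, M) = (-3*B)*B = -3*B²)
D(g, L) = 0 (D(g, L) = 0*(⅕) = 0)
E(X) = X (E(X) = (0 + X) + 0 = X + 0 = X)
-50 + E(Z(u(-5, -3)))*115 = -50 - 3*(-5)²*115 = -50 - 3*25*115 = -50 - 75*115 = -50 - 8625 = -8675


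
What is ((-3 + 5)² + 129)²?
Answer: 17689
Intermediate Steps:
((-3 + 5)² + 129)² = (2² + 129)² = (4 + 129)² = 133² = 17689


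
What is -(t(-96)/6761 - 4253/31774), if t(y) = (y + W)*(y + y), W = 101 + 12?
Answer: 132464869/214824014 ≈ 0.61662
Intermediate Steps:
W = 113
t(y) = 2*y*(113 + y) (t(y) = (y + 113)*(y + y) = (113 + y)*(2*y) = 2*y*(113 + y))
-(t(-96)/6761 - 4253/31774) = -((2*(-96)*(113 - 96))/6761 - 4253/31774) = -((2*(-96)*17)*(1/6761) - 4253*1/31774) = -(-3264*1/6761 - 4253/31774) = -(-3264/6761 - 4253/31774) = -1*(-132464869/214824014) = 132464869/214824014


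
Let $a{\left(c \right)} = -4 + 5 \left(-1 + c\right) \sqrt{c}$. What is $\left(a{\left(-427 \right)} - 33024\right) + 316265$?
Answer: $283237 - 2140 i \sqrt{427} \approx 2.8324 \cdot 10^{5} - 44221.0 i$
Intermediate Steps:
$a{\left(c \right)} = -4 + 5 \sqrt{c} \left(-1 + c\right)$
$\left(a{\left(-427 \right)} - 33024\right) + 316265 = \left(\left(-4 - 5 \sqrt{-427} + 5 \left(-427\right)^{\frac{3}{2}}\right) - 33024\right) + 316265 = \left(\left(-4 - 5 i \sqrt{427} + 5 \left(- 427 i \sqrt{427}\right)\right) - 33024\right) + 316265 = \left(\left(-4 - 5 i \sqrt{427} - 2135 i \sqrt{427}\right) - 33024\right) + 316265 = \left(\left(-4 - 2140 i \sqrt{427}\right) - 33024\right) + 316265 = \left(-33028 - 2140 i \sqrt{427}\right) + 316265 = 283237 - 2140 i \sqrt{427}$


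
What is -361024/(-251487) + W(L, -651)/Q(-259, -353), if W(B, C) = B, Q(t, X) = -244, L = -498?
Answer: 106665191/30681414 ≈ 3.4765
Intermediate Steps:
-361024/(-251487) + W(L, -651)/Q(-259, -353) = -361024/(-251487) - 498/(-244) = -361024*(-1/251487) - 498*(-1/244) = 361024/251487 + 249/122 = 106665191/30681414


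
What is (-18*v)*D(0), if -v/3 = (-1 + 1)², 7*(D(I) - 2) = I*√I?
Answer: 0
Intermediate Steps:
D(I) = 2 + I^(3/2)/7 (D(I) = 2 + (I*√I)/7 = 2 + I^(3/2)/7)
v = 0 (v = -3*(-1 + 1)² = -3*0² = -3*0 = 0)
(-18*v)*D(0) = (-18*0)*(2 + 0^(3/2)/7) = 0*(2 + (⅐)*0) = 0*(2 + 0) = 0*2 = 0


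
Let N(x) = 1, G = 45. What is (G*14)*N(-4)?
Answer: 630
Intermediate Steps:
(G*14)*N(-4) = (45*14)*1 = 630*1 = 630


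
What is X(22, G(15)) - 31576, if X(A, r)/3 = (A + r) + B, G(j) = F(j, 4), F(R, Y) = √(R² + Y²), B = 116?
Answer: -31162 + 3*√241 ≈ -31115.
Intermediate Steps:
G(j) = √(16 + j²) (G(j) = √(j² + 4²) = √(j² + 16) = √(16 + j²))
X(A, r) = 348 + 3*A + 3*r (X(A, r) = 3*((A + r) + 116) = 3*(116 + A + r) = 348 + 3*A + 3*r)
X(22, G(15)) - 31576 = (348 + 3*22 + 3*√(16 + 15²)) - 31576 = (348 + 66 + 3*√(16 + 225)) - 31576 = (348 + 66 + 3*√241) - 31576 = (414 + 3*√241) - 31576 = -31162 + 3*√241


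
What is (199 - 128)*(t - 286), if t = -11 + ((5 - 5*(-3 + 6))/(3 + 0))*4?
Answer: -66101/3 ≈ -22034.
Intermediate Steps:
t = -73/3 (t = -11 + ((5 - 5*3)/3)*4 = -11 + ((5 - 15)*(⅓))*4 = -11 - 10*⅓*4 = -11 - 10/3*4 = -11 - 40/3 = -73/3 ≈ -24.333)
(199 - 128)*(t - 286) = (199 - 128)*(-73/3 - 286) = 71*(-931/3) = -66101/3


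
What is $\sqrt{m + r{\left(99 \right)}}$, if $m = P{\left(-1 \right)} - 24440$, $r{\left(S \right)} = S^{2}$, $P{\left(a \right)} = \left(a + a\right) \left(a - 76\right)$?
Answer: $i \sqrt{14485} \approx 120.35 i$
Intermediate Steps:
$P{\left(a \right)} = 2 a \left(-76 + a\right)$
$m = -24286$ ($m = 2 \left(-1\right) \left(-76 - 1\right) - 24440 = 2 \left(-1\right) \left(-77\right) - 24440 = 154 - 24440 = -24286$)
$\sqrt{m + r{\left(99 \right)}} = \sqrt{-24286 + 99^{2}} = \sqrt{-24286 + 9801} = \sqrt{-14485} = i \sqrt{14485}$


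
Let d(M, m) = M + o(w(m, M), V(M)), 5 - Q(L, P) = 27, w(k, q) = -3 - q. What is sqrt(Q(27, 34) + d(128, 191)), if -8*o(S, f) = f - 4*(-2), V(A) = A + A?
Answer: sqrt(73) ≈ 8.5440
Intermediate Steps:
Q(L, P) = -22 (Q(L, P) = 5 - 1*27 = 5 - 27 = -22)
V(A) = 2*A
o(S, f) = -1 - f/8 (o(S, f) = -(f - 4*(-2))/8 = -(f + 8)/8 = -(8 + f)/8 = -1 - f/8)
d(M, m) = -1 + 3*M/4 (d(M, m) = M + (-1 - M/4) = -1 + 3*M/4)
sqrt(Q(27, 34) + d(128, 191)) = sqrt(-22 + (-1 + (3/4)*128)) = sqrt(-22 + (-1 + 96)) = sqrt(-22 + 95) = sqrt(73)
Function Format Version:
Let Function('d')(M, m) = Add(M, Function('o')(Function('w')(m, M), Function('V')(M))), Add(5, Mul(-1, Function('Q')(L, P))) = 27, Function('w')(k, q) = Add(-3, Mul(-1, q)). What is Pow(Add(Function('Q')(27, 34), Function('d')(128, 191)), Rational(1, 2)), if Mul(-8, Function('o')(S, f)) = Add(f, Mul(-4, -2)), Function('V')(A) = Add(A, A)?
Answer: Pow(73, Rational(1, 2)) ≈ 8.5440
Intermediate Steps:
Function('Q')(L, P) = -22 (Function('Q')(L, P) = Add(5, Mul(-1, 27)) = Add(5, -27) = -22)
Function('V')(A) = Mul(2, A)
Function('o')(S, f) = Add(-1, Mul(Rational(-1, 8), f)) (Function('o')(S, f) = Mul(Rational(-1, 8), Add(f, Mul(-4, -2))) = Mul(Rational(-1, 8), Add(f, 8)) = Mul(Rational(-1, 8), Add(8, f)) = Add(-1, Mul(Rational(-1, 8), f)))
Function('d')(M, m) = Add(-1, Mul(Rational(3, 4), M)) (Function('d')(M, m) = Add(M, Add(-1, Mul(Rational(-1, 8), Mul(2, M)))) = Add(M, Add(-1, Mul(Rational(-1, 4), M))) = Add(-1, Mul(Rational(3, 4), M)))
Pow(Add(Function('Q')(27, 34), Function('d')(128, 191)), Rational(1, 2)) = Pow(Add(-22, Add(-1, Mul(Rational(3, 4), 128))), Rational(1, 2)) = Pow(Add(-22, Add(-1, 96)), Rational(1, 2)) = Pow(Add(-22, 95), Rational(1, 2)) = Pow(73, Rational(1, 2))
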